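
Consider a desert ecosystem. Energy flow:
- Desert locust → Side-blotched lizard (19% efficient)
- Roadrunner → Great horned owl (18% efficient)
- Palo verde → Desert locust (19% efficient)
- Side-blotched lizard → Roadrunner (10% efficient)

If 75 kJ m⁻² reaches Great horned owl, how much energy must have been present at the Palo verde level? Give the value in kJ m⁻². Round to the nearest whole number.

115420 kJ m⁻²

Cumulative transfer efficiency: 0.19 × 0.19 × 0.1 × 0.18 = 0.0006498
Palo verde energy = 75 / 0.0006498 = 115420 kJ m⁻²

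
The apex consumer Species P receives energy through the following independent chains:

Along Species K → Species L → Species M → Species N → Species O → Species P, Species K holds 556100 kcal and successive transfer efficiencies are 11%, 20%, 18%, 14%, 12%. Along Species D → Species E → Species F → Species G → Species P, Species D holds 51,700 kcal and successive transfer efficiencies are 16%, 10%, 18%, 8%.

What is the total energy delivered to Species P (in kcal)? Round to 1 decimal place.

48.9 kcal

Via Species K: 556100 × 0.11 × 0.2 × 0.18 × 0.14 × 0.12 = 36.9962208 kcal
Via Species D: 51700 × 0.16 × 0.1 × 0.18 × 0.08 = 11.91168 kcal
Total at Species P: 36.9962208 + 11.91168 = 48.9079008 kcal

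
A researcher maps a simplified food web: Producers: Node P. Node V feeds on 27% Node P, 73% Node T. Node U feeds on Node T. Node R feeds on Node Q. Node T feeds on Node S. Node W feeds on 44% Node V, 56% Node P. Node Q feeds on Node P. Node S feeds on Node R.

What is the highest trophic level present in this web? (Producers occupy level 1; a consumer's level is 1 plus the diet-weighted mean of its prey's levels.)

Node Q: 1 + 1 = 2
Node R: 1 + 2 = 3
Node S: 1 + 3 = 4
Node T: 1 + 4 = 5
Node U: 1 + 5 = 6
Node V: 1 + (0.27×1 + 0.73×5) = 4.92
Node W: 1 + (0.44×4.92 + 0.56×1) = 3.7248

6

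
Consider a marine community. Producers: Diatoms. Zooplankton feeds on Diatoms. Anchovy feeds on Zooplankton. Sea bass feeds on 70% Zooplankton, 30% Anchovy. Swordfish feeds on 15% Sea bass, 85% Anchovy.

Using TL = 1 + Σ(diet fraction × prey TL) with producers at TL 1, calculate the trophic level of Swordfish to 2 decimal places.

4.05

Zooplankton: 1 + 1 = 2
Anchovy: 1 + 2 = 3
Sea bass: 1 + (0.7×2 + 0.3×3) = 3.3
Swordfish: 1 + (0.15×3.3 + 0.85×3) = 4.045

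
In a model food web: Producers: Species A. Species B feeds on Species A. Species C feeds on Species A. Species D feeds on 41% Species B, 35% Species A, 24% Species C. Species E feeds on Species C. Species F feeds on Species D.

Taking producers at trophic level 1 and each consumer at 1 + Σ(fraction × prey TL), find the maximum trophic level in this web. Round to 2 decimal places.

3.65

Species B: 1 + 1 = 2
Species C: 1 + 1 = 2
Species D: 1 + (0.41×2 + 0.35×1 + 0.24×2) = 2.65
Species E: 1 + 2 = 3
Species F: 1 + 2.65 = 3.65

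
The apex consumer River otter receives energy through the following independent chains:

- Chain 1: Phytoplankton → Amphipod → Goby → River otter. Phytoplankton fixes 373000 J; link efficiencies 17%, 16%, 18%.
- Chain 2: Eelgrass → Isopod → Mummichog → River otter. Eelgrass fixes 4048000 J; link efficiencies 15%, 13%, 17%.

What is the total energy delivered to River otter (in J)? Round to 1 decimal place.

Chain 1: 373000 × 0.17 × 0.16 × 0.18 = 1826.208 J
Chain 2: 4048000 × 0.15 × 0.13 × 0.17 = 13419.12 J
Total at River otter: 1826.208 + 13419.12 = 15245.328 J

15245.3 J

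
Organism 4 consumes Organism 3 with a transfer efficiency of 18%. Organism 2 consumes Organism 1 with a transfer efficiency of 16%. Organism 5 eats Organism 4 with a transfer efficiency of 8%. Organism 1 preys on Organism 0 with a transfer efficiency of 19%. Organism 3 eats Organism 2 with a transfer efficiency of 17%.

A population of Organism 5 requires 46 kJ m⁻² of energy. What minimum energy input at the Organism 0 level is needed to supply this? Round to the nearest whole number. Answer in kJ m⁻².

618120 kJ m⁻²

Cumulative transfer efficiency: 0.19 × 0.16 × 0.17 × 0.18 × 0.08 = 0.0000744192
Organism 0 energy = 46 / 0.0000744192 = 618120 kJ m⁻²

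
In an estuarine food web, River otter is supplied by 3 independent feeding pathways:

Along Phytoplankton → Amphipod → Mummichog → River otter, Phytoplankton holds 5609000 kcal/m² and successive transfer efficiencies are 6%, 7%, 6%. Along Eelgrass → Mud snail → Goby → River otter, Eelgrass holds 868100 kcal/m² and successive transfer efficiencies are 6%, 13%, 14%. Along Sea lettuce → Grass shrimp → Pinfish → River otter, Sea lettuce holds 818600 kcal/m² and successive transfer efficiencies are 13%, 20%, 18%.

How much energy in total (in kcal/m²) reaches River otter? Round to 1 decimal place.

6192.5 kcal/m²

Via Phytoplankton: 5609000 × 0.06 × 0.07 × 0.06 = 1413.468 kcal/m²
Via Eelgrass: 868100 × 0.06 × 0.13 × 0.14 = 947.9652 kcal/m²
Via Sea lettuce: 818600 × 0.13 × 0.2 × 0.18 = 3831.048 kcal/m²
Total at River otter: 1413.468 + 947.9652 + 3831.048 = 6192.4812 kcal/m²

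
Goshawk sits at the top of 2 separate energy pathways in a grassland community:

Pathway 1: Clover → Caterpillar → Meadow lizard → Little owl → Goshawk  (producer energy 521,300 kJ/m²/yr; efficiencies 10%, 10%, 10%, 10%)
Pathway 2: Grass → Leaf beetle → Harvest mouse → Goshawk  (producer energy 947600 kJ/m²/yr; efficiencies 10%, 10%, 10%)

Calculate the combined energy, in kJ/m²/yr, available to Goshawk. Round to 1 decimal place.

999.7 kJ/m²/yr

Pathway 1: 521300 × 0.1 × 0.1 × 0.1 × 0.1 = 52.13 kJ/m²/yr
Pathway 2: 947600 × 0.1 × 0.1 × 0.1 = 947.6 kJ/m²/yr
Total at Goshawk: 52.13 + 947.6 = 999.73 kJ/m²/yr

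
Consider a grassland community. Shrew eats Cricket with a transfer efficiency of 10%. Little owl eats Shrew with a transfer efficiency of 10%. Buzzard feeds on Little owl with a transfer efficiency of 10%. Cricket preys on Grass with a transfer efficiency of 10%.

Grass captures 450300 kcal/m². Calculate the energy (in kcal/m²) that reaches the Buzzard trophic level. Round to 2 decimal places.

45.03 kcal/m²

Cricket: 450300 × 0.1 = 45030 kcal/m²
Shrew: 45030 × 0.1 = 4503 kcal/m²
Little owl: 4503 × 0.1 = 450.3 kcal/m²
Buzzard: 450.3 × 0.1 = 45.03 kcal/m²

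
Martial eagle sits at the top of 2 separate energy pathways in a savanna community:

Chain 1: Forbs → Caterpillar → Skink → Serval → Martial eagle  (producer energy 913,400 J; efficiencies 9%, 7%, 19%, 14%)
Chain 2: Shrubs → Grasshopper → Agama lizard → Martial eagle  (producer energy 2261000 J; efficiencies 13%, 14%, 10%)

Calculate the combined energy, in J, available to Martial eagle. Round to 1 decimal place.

Chain 1: 913400 × 0.09 × 0.07 × 0.19 × 0.14 = 153.067572 J
Chain 2: 2261000 × 0.13 × 0.14 × 0.1 = 4115.02 J
Total at Martial eagle: 153.067572 + 4115.02 = 4268.087572 J

4268.1 J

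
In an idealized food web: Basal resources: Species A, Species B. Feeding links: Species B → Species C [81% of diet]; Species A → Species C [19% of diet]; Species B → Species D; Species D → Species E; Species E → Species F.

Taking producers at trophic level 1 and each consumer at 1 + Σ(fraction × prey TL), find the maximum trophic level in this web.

4

Species C: 1 + (0.81×1 + 0.19×1) = 2
Species D: 1 + 1 = 2
Species E: 1 + 2 = 3
Species F: 1 + 3 = 4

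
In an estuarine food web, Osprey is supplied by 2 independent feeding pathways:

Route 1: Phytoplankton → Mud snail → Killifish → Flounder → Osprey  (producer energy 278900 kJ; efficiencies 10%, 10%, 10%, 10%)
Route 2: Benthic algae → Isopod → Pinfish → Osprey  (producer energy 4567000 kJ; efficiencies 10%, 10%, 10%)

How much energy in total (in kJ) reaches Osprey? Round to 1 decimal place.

Route 1: 278900 × 0.1 × 0.1 × 0.1 × 0.1 = 27.89 kJ
Route 2: 4567000 × 0.1 × 0.1 × 0.1 = 4567 kJ
Total at Osprey: 27.89 + 4567 = 4594.89 kJ

4594.9 kJ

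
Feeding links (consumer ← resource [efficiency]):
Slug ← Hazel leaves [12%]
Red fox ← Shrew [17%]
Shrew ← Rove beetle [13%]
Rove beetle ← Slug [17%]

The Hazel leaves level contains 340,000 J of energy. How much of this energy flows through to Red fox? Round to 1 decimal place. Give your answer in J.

153.3 J

Slug: 340000 × 0.12 = 40800 J
Rove beetle: 40800 × 0.17 = 6936 J
Shrew: 6936 × 0.13 = 901.68 J
Red fox: 901.68 × 0.17 = 153.2856 J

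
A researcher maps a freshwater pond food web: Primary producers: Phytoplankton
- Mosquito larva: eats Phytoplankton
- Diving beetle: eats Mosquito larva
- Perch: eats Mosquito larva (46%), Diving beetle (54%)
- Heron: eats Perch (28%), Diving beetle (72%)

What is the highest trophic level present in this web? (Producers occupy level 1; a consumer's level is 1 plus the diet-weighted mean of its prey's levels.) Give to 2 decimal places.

Mosquito larva: 1 + 1 = 2
Diving beetle: 1 + 2 = 3
Perch: 1 + (0.46×2 + 0.54×3) = 3.54
Heron: 1 + (0.28×3.54 + 0.72×3) = 4.1512

4.15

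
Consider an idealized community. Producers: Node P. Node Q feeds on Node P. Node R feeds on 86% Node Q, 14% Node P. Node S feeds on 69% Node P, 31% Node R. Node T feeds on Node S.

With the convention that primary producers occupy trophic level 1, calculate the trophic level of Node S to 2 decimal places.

Node Q: 1 + 1 = 2
Node R: 1 + (0.86×2 + 0.14×1) = 2.86
Node S: 1 + (0.69×1 + 0.31×2.86) = 2.5766
Node T: 1 + 2.5766 = 3.5766

2.58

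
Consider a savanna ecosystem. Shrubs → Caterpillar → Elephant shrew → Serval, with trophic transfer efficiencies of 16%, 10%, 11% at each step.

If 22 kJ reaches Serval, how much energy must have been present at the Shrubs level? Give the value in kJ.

12500 kJ

Cumulative transfer efficiency: 0.16 × 0.1 × 0.11 = 0.00176
Shrubs energy = 22 / 0.00176 = 12500 kJ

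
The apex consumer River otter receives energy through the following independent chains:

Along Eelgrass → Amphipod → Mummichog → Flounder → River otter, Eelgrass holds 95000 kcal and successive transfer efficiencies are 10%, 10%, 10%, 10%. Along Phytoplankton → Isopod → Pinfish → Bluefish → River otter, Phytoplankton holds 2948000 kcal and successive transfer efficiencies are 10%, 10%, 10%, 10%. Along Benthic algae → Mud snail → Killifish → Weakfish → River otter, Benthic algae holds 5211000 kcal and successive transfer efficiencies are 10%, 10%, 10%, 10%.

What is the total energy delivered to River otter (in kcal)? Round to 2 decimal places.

Via Eelgrass: 95000 × 0.1 × 0.1 × 0.1 × 0.1 = 9.5 kcal
Via Phytoplankton: 2948000 × 0.1 × 0.1 × 0.1 × 0.1 = 294.8 kcal
Via Benthic algae: 5211000 × 0.1 × 0.1 × 0.1 × 0.1 = 521.1 kcal
Total at River otter: 9.5 + 294.8 + 521.1 = 825.4 kcal

825.40 kcal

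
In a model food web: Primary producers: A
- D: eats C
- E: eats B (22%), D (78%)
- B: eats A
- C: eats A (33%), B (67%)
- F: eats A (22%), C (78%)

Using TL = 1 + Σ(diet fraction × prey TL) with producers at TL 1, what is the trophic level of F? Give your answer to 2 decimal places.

3.30

B: 1 + 1 = 2
C: 1 + (0.33×1 + 0.67×2) = 2.67
D: 1 + 2.67 = 3.67
E: 1 + (0.22×2 + 0.78×3.67) = 4.3026
F: 1 + (0.22×1 + 0.78×2.67) = 3.3026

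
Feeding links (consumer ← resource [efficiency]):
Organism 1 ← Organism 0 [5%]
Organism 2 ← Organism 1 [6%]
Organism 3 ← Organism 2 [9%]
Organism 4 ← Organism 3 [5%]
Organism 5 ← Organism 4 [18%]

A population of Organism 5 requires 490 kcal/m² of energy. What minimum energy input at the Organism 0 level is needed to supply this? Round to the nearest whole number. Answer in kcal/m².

201646091 kcal/m²

Cumulative transfer efficiency: 0.05 × 0.06 × 0.09 × 0.05 × 0.18 = 0.00000243
Organism 0 energy = 490 / 0.00000243 = 201646091 kcal/m²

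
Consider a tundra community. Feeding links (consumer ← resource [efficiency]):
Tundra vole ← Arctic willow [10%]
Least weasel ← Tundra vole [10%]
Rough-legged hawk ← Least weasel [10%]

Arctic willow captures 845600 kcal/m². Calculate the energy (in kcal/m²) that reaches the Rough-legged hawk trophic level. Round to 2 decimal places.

845.60 kcal/m²

Tundra vole: 845600 × 0.1 = 84560 kcal/m²
Least weasel: 84560 × 0.1 = 8456 kcal/m²
Rough-legged hawk: 8456 × 0.1 = 845.6 kcal/m²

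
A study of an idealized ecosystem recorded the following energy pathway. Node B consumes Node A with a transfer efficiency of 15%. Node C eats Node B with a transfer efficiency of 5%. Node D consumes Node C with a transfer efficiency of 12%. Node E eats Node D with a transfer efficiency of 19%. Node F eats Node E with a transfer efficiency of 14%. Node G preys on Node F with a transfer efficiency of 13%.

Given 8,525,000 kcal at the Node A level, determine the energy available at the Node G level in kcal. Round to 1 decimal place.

26.5 kcal

Node B: 8525000 × 0.15 = 1278750 kcal
Node C: 1278750 × 0.05 = 63937.5 kcal
Node D: 63937.5 × 0.12 = 7672.5 kcal
Node E: 7672.5 × 0.19 = 1457.775 kcal
Node F: 1457.775 × 0.14 = 204.0885 kcal
Node G: 204.0885 × 0.13 = 26.531505 kcal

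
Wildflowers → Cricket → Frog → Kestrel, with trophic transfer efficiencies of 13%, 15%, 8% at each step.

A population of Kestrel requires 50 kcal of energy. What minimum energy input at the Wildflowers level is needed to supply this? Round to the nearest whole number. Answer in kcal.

32051 kcal

Cumulative transfer efficiency: 0.13 × 0.15 × 0.08 = 0.00156
Wildflowers energy = 50 / 0.00156 = 32051 kcal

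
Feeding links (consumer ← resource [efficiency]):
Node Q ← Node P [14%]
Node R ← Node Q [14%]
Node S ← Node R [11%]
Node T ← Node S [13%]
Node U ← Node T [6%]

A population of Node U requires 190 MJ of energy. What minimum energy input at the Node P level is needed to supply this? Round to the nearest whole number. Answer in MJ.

11298226 MJ

Cumulative transfer efficiency: 0.14 × 0.14 × 0.11 × 0.13 × 0.06 = 0.0000168168
Node P energy = 190 / 0.0000168168 = 11298226 MJ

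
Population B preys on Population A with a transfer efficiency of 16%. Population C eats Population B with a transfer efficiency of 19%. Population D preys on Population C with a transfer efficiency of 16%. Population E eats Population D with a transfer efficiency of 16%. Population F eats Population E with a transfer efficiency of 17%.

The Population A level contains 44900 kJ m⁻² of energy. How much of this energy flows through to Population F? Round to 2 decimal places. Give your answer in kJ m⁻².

Population B: 44900 × 0.16 = 7184 kJ m⁻²
Population C: 7184 × 0.19 = 1364.96 kJ m⁻²
Population D: 1364.96 × 0.16 = 218.3936 kJ m⁻²
Population E: 218.3936 × 0.16 = 34.942976 kJ m⁻²
Population F: 34.942976 × 0.17 = 5.94030592 kJ m⁻²

5.94 kJ m⁻²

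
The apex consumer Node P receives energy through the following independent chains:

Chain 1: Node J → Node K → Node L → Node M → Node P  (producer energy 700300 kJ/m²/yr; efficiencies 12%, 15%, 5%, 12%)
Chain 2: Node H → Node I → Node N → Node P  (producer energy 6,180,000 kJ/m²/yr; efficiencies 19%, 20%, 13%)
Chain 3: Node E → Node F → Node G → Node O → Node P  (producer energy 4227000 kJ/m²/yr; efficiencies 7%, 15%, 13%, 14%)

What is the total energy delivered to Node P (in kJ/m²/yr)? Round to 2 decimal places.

Chain 1: 700300 × 0.12 × 0.15 × 0.05 × 0.12 = 75.6324 kJ/m²/yr
Chain 2: 6180000 × 0.19 × 0.2 × 0.13 = 30529.2 kJ/m²/yr
Chain 3: 4227000 × 0.07 × 0.15 × 0.13 × 0.14 = 807.7797 kJ/m²/yr
Total at Node P: 75.6324 + 30529.2 + 807.7797 = 31412.6121 kJ/m²/yr

31412.61 kJ/m²/yr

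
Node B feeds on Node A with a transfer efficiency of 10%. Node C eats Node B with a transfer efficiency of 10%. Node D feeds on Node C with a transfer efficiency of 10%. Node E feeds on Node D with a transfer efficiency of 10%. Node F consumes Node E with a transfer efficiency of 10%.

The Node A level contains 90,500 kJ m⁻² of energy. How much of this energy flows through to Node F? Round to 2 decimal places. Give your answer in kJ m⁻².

Node B: 90500 × 0.1 = 9050 kJ m⁻²
Node C: 9050 × 0.1 = 905 kJ m⁻²
Node D: 905 × 0.1 = 90.5 kJ m⁻²
Node E: 90.5 × 0.1 = 9.05 kJ m⁻²
Node F: 9.05 × 0.1 = 0.905 kJ m⁻²

0.91 kJ m⁻²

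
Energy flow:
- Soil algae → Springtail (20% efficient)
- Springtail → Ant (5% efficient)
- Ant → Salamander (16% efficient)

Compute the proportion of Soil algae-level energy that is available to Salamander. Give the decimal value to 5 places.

Product of link efficiencies: 0.2 × 0.05 × 0.16 = 0.0016

0.00160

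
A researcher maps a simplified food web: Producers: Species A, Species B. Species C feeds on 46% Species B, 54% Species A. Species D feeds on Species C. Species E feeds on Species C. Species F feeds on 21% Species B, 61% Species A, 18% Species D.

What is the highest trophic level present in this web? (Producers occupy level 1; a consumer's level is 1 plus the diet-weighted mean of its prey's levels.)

Species C: 1 + (0.46×1 + 0.54×1) = 2
Species D: 1 + 2 = 3
Species E: 1 + 2 = 3
Species F: 1 + (0.21×1 + 0.61×1 + 0.18×3) = 2.36

3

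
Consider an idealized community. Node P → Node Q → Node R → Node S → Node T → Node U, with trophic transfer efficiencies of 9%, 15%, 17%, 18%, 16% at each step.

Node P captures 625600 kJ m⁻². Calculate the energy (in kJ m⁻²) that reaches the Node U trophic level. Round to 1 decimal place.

41.3 kJ m⁻²

Node Q: 625600 × 0.09 = 56304 kJ m⁻²
Node R: 56304 × 0.15 = 8445.6 kJ m⁻²
Node S: 8445.6 × 0.17 = 1435.752 kJ m⁻²
Node T: 1435.752 × 0.18 = 258.43536 kJ m⁻²
Node U: 258.43536 × 0.16 = 41.3496576 kJ m⁻²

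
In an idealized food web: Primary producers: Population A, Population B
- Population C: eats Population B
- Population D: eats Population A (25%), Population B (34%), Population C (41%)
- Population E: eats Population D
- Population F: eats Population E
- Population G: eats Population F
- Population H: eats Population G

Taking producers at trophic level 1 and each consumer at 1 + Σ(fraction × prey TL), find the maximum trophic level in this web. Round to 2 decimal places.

6.41

Population C: 1 + 1 = 2
Population D: 1 + (0.25×1 + 0.34×1 + 0.41×2) = 2.41
Population E: 1 + 2.41 = 3.41
Population F: 1 + 3.41 = 4.41
Population G: 1 + 4.41 = 5.41
Population H: 1 + 5.41 = 6.41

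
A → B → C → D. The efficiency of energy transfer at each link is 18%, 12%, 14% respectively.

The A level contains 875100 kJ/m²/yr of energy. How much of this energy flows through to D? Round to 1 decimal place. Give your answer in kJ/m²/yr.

B: 875100 × 0.18 = 157518 kJ/m²/yr
C: 157518 × 0.12 = 18902.16 kJ/m²/yr
D: 18902.16 × 0.14 = 2646.3024 kJ/m²/yr

2646.3 kJ/m²/yr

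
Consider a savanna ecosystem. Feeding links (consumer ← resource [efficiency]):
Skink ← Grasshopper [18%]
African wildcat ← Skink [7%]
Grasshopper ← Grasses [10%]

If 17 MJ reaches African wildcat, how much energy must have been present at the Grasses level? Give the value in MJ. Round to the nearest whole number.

13492 MJ

Cumulative transfer efficiency: 0.1 × 0.18 × 0.07 = 0.00126
Grasses energy = 17 / 0.00126 = 13492 MJ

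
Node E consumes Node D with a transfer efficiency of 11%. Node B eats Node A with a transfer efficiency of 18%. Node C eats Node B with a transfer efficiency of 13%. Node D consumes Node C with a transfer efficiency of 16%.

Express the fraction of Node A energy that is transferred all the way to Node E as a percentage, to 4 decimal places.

Product of link efficiencies: 0.18 × 0.13 × 0.16 × 0.11 = 0.00041184
As a percentage: 0.00041184 × 100 = 0.0412%

0.0412%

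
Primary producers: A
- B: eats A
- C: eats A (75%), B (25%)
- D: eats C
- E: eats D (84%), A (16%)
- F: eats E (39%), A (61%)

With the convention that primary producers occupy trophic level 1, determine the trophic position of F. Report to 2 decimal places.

3.13

B: 1 + 1 = 2
C: 1 + (0.75×1 + 0.25×2) = 2.25
D: 1 + 2.25 = 3.25
E: 1 + (0.84×3.25 + 0.16×1) = 3.89
F: 1 + (0.39×3.89 + 0.61×1) = 3.1271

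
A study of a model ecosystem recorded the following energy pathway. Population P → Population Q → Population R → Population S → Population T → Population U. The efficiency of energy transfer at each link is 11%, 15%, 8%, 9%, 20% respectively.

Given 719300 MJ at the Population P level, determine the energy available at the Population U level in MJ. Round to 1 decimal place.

17.1 MJ

Population Q: 719300 × 0.11 = 79123 MJ
Population R: 79123 × 0.15 = 11868.45 MJ
Population S: 11868.45 × 0.08 = 949.476 MJ
Population T: 949.476 × 0.09 = 85.45284 MJ
Population U: 85.45284 × 0.2 = 17.090568 MJ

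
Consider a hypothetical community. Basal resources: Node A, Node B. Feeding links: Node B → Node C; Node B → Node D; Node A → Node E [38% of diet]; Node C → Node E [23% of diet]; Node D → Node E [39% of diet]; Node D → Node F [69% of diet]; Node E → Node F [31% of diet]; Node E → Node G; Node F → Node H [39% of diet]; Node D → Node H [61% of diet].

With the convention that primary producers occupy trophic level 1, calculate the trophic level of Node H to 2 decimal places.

3.46

Node C: 1 + 1 = 2
Node D: 1 + 1 = 2
Node E: 1 + (0.38×1 + 0.23×2 + 0.39×2) = 2.62
Node F: 1 + (0.69×2 + 0.31×2.62) = 3.1922
Node G: 1 + 2.62 = 3.62
Node H: 1 + (0.39×3.1922 + 0.61×2) = 3.464958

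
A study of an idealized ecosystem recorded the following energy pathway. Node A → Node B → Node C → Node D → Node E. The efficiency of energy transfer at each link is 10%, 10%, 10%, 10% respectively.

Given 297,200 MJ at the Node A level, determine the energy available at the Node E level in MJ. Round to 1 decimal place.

29.7 MJ

Node B: 297200 × 0.1 = 29720 MJ
Node C: 29720 × 0.1 = 2972 MJ
Node D: 2972 × 0.1 = 297.2 MJ
Node E: 297.2 × 0.1 = 29.72 MJ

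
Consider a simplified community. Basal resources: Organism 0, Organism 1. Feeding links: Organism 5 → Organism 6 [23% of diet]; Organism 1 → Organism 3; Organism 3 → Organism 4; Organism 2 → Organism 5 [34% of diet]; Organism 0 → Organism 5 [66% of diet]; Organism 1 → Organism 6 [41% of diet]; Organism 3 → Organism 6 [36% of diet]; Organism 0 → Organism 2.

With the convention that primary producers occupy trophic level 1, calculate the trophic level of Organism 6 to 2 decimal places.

Organism 2: 1 + 1 = 2
Organism 3: 1 + 1 = 2
Organism 4: 1 + 2 = 3
Organism 5: 1 + (0.66×1 + 0.34×2) = 2.34
Organism 6: 1 + (0.23×2.34 + 0.36×2 + 0.41×1) = 2.6682

2.67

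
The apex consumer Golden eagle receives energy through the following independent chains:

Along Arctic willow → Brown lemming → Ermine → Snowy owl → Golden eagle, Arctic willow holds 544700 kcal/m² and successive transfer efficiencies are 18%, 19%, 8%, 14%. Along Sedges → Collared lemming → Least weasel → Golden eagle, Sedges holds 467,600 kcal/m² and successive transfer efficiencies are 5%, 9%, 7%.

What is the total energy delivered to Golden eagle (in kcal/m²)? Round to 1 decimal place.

355.9 kcal/m²

Via Arctic willow: 544700 × 0.18 × 0.19 × 0.08 × 0.14 = 208.641888 kcal/m²
Via Sedges: 467600 × 0.05 × 0.09 × 0.07 = 147.294 kcal/m²
Total at Golden eagle: 208.641888 + 147.294 = 355.935888 kcal/m²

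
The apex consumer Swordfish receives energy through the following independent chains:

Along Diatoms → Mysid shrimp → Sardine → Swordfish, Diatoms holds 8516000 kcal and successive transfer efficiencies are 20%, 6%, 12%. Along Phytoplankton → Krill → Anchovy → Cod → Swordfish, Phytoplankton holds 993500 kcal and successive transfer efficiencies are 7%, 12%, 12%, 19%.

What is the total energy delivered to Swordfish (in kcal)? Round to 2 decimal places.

Via Diatoms: 8516000 × 0.2 × 0.06 × 0.12 = 12263.04 kcal
Via Phytoplankton: 993500 × 0.07 × 0.12 × 0.12 × 0.19 = 190.27512 kcal
Total at Swordfish: 12263.04 + 190.27512 = 12453.31512 kcal

12453.32 kcal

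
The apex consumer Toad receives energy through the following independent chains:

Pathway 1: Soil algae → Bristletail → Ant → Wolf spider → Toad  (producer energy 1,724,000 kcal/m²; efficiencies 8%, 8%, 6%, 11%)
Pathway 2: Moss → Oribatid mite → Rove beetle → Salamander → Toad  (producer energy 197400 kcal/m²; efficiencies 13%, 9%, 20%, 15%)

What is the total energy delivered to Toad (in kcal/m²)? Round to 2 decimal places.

142.11 kcal/m²

Pathway 1: 1724000 × 0.08 × 0.08 × 0.06 × 0.11 = 72.82176 kcal/m²
Pathway 2: 197400 × 0.13 × 0.09 × 0.2 × 0.15 = 69.2874 kcal/m²
Total at Toad: 72.82176 + 69.2874 = 142.10916 kcal/m²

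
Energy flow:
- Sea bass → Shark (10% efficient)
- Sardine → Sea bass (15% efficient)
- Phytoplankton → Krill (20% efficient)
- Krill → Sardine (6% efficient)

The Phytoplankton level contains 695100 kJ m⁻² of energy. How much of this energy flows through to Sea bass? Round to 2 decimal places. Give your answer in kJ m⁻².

Krill: 695100 × 0.2 = 139020 kJ m⁻²
Sardine: 139020 × 0.06 = 8341.2 kJ m⁻²
Sea bass: 8341.2 × 0.15 = 1251.18 kJ m⁻²

1251.18 kJ m⁻²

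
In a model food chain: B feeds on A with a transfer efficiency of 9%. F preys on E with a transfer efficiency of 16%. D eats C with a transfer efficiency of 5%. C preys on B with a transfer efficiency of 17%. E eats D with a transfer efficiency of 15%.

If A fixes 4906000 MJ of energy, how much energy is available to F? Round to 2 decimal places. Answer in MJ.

90.07 MJ

B: 4906000 × 0.09 = 441540 MJ
C: 441540 × 0.17 = 75061.8 MJ
D: 75061.8 × 0.05 = 3753.09 MJ
E: 3753.09 × 0.15 = 562.9635 MJ
F: 562.9635 × 0.16 = 90.07416 MJ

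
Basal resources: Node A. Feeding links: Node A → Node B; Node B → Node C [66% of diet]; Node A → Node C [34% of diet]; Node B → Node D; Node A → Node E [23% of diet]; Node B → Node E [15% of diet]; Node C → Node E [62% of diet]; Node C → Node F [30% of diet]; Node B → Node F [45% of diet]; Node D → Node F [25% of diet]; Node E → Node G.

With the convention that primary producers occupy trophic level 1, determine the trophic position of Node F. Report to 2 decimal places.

3.45

Node B: 1 + 1 = 2
Node C: 1 + (0.66×2 + 0.34×1) = 2.66
Node D: 1 + 2 = 3
Node E: 1 + (0.23×1 + 0.15×2 + 0.62×2.66) = 3.1792
Node F: 1 + (0.3×2.66 + 0.45×2 + 0.25×3) = 3.448
Node G: 1 + 3.1792 = 4.1792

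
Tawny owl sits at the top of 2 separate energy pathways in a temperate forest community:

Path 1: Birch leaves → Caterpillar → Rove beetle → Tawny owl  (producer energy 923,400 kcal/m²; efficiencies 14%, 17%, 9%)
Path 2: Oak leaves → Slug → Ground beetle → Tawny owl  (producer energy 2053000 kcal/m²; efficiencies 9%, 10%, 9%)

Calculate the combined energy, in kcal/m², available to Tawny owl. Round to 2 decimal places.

Path 1: 923400 × 0.14 × 0.17 × 0.09 = 1977.9228 kcal/m²
Path 2: 2053000 × 0.09 × 0.1 × 0.09 = 1662.93 kcal/m²
Total at Tawny owl: 1977.9228 + 1662.93 = 3640.8528 kcal/m²

3640.85 kcal/m²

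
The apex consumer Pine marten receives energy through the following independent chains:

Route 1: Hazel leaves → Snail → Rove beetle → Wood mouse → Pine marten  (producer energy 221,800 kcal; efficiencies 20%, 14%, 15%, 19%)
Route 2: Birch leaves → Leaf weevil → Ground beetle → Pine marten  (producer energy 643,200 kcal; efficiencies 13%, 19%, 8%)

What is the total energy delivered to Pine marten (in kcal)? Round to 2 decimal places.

1447.96 kcal

Route 1: 221800 × 0.2 × 0.14 × 0.15 × 0.19 = 176.9964 kcal
Route 2: 643200 × 0.13 × 0.19 × 0.08 = 1270.9632 kcal
Total at Pine marten: 176.9964 + 1270.9632 = 1447.9596 kcal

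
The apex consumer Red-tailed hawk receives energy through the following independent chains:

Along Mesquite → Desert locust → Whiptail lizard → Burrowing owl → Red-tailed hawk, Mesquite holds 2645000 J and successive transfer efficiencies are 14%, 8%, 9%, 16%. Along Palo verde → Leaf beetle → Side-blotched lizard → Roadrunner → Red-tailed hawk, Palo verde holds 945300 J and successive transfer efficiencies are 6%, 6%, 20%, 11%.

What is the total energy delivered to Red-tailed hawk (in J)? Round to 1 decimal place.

501.5 J

Via Mesquite: 2645000 × 0.14 × 0.08 × 0.09 × 0.16 = 426.5856 J
Via Palo verde: 945300 × 0.06 × 0.06 × 0.2 × 0.11 = 74.86776 J
Total at Red-tailed hawk: 426.5856 + 74.86776 = 501.45336 J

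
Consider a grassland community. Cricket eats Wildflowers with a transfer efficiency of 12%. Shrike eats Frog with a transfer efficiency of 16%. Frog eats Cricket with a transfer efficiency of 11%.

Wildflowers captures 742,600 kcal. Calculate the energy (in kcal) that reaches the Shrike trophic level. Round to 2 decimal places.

Cricket: 742600 × 0.12 = 89112 kcal
Frog: 89112 × 0.11 = 9802.32 kcal
Shrike: 9802.32 × 0.16 = 1568.3712 kcal

1568.37 kcal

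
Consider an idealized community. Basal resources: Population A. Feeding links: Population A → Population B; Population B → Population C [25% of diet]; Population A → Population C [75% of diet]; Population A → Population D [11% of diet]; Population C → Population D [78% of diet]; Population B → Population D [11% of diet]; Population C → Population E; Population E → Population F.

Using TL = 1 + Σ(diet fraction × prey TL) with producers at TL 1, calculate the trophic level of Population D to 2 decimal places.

3.09

Population B: 1 + 1 = 2
Population C: 1 + (0.25×2 + 0.75×1) = 2.25
Population D: 1 + (0.11×1 + 0.78×2.25 + 0.11×2) = 3.085
Population E: 1 + 2.25 = 3.25
Population F: 1 + 3.25 = 4.25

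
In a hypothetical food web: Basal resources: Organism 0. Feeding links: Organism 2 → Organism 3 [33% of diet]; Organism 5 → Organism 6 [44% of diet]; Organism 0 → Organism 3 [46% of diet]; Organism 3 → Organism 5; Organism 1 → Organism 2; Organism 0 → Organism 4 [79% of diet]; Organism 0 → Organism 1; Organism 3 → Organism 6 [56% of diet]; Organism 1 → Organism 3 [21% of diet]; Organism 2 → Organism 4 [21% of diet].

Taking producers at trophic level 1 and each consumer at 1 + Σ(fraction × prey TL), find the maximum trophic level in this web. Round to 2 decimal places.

4.31

Organism 1: 1 + 1 = 2
Organism 2: 1 + 2 = 3
Organism 3: 1 + (0.33×3 + 0.21×2 + 0.46×1) = 2.87
Organism 4: 1 + (0.79×1 + 0.21×3) = 2.42
Organism 5: 1 + 2.87 = 3.87
Organism 6: 1 + (0.56×2.87 + 0.44×3.87) = 4.31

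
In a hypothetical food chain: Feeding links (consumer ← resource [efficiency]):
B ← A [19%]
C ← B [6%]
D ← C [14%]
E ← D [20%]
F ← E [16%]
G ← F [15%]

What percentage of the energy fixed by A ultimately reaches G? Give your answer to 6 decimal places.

Product of link efficiencies: 0.19 × 0.06 × 0.14 × 0.2 × 0.16 × 0.15 = 0.0000076608
As a percentage: 0.0000076608 × 100 = 0.000766%

0.000766%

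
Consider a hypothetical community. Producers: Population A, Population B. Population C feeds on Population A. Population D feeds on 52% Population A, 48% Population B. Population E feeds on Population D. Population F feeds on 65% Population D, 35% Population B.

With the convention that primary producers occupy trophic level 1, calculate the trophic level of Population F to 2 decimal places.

2.65

Population C: 1 + 1 = 2
Population D: 1 + (0.52×1 + 0.48×1) = 2
Population E: 1 + 2 = 3
Population F: 1 + (0.65×2 + 0.35×1) = 2.65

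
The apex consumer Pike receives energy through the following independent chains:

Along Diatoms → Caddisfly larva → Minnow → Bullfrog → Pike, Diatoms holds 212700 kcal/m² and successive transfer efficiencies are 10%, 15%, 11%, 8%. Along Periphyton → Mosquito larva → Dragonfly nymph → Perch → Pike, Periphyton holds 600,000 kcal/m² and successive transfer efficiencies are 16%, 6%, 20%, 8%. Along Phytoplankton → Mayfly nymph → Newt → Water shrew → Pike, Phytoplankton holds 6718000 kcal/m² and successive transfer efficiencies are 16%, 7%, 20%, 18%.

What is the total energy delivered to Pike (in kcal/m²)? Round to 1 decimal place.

Via Diatoms: 212700 × 0.1 × 0.15 × 0.11 × 0.08 = 28.0764 kcal/m²
Via Periphyton: 600000 × 0.16 × 0.06 × 0.2 × 0.08 = 92.16 kcal/m²
Via Phytoplankton: 6718000 × 0.16 × 0.07 × 0.2 × 0.18 = 2708.6976 kcal/m²
Total at Pike: 28.0764 + 92.16 + 2708.6976 = 2828.934 kcal/m²

2828.9 kcal/m²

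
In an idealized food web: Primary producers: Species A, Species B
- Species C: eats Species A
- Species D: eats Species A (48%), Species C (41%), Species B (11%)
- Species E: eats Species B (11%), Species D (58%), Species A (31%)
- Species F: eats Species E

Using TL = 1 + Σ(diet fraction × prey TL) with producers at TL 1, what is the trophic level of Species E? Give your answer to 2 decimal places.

2.82

Species C: 1 + 1 = 2
Species D: 1 + (0.48×1 + 0.41×2 + 0.11×1) = 2.41
Species E: 1 + (0.11×1 + 0.58×2.41 + 0.31×1) = 2.8178
Species F: 1 + 2.8178 = 3.8178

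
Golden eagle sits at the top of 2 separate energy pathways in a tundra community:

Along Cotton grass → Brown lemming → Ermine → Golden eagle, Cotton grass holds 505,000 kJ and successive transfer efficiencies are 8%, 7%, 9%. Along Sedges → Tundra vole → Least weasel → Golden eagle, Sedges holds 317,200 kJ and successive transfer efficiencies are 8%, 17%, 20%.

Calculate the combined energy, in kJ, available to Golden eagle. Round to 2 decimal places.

1117.30 kJ

Via Cotton grass: 505000 × 0.08 × 0.07 × 0.09 = 254.52 kJ
Via Sedges: 317200 × 0.08 × 0.17 × 0.2 = 862.784 kJ
Total at Golden eagle: 254.52 + 862.784 = 1117.304 kJ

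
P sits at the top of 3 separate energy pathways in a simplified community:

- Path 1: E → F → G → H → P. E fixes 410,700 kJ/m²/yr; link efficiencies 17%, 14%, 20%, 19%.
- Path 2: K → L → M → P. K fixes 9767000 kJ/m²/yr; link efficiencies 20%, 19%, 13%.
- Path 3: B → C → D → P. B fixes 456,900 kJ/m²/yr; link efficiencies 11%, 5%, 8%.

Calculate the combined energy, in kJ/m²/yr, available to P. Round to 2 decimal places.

48821.45 kJ/m²/yr

Path 1: 410700 × 0.17 × 0.14 × 0.2 × 0.19 = 371.43708 kJ/m²/yr
Path 2: 9767000 × 0.2 × 0.19 × 0.13 = 48248.98 kJ/m²/yr
Path 3: 456900 × 0.11 × 0.05 × 0.08 = 201.036 kJ/m²/yr
Total at P: 371.43708 + 48248.98 + 201.036 = 48821.45308 kJ/m²/yr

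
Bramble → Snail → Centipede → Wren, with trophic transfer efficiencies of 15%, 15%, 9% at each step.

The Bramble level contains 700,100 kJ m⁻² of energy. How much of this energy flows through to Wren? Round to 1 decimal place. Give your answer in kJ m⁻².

Snail: 700100 × 0.15 = 105015 kJ m⁻²
Centipede: 105015 × 0.15 = 15752.25 kJ m⁻²
Wren: 15752.25 × 0.09 = 1417.7025 kJ m⁻²

1417.7 kJ m⁻²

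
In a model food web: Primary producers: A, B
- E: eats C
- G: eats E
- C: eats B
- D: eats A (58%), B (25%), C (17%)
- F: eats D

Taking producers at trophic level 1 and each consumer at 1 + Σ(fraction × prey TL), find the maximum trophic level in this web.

C: 1 + 1 = 2
D: 1 + (0.58×1 + 0.25×1 + 0.17×2) = 2.17
E: 1 + 2 = 3
F: 1 + 2.17 = 3.17
G: 1 + 3 = 4

4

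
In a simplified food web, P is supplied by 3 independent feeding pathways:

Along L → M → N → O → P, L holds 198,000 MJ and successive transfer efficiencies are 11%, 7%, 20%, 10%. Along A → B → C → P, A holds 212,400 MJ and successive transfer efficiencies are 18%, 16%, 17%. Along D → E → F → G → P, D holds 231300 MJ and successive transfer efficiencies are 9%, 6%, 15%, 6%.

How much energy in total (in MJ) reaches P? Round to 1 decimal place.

1081.6 MJ

Via L: 198000 × 0.11 × 0.07 × 0.2 × 0.1 = 30.492 MJ
Via A: 212400 × 0.18 × 0.16 × 0.17 = 1039.9104 MJ
Via D: 231300 × 0.09 × 0.06 × 0.15 × 0.06 = 11.24118 MJ
Total at P: 30.492 + 1039.9104 + 11.24118 = 1081.64358 MJ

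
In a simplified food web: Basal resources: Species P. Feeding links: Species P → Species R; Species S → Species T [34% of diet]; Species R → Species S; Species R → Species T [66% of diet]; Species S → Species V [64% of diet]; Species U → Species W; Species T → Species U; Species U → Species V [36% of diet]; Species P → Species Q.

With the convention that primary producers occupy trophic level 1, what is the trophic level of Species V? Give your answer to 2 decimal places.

4.48

Species Q: 1 + 1 = 2
Species R: 1 + 1 = 2
Species S: 1 + 2 = 3
Species T: 1 + (0.66×2 + 0.34×3) = 3.34
Species U: 1 + 3.34 = 4.34
Species V: 1 + (0.64×3 + 0.36×4.34) = 4.4824
Species W: 1 + 4.34 = 5.34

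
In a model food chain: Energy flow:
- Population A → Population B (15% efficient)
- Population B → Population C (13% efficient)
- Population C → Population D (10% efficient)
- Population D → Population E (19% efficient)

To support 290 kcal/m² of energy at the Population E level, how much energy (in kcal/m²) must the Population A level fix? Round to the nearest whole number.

782726 kcal/m²

Cumulative transfer efficiency: 0.15 × 0.13 × 0.1 × 0.19 = 0.0003705
Population A energy = 290 / 0.0003705 = 782726 kcal/m²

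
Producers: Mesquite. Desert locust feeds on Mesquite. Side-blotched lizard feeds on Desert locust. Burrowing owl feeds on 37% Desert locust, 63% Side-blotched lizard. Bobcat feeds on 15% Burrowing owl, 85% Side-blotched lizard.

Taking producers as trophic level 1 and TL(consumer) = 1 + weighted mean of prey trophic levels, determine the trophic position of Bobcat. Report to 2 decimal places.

Desert locust: 1 + 1 = 2
Side-blotched lizard: 1 + 2 = 3
Burrowing owl: 1 + (0.37×2 + 0.63×3) = 3.63
Bobcat: 1 + (0.15×3.63 + 0.85×3) = 4.0945

4.09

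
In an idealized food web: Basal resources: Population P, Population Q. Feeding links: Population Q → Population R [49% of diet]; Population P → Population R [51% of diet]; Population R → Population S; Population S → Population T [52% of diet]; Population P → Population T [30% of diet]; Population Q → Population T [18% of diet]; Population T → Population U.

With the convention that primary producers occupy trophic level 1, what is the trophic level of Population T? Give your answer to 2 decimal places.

Population R: 1 + (0.49×1 + 0.51×1) = 2
Population S: 1 + 2 = 3
Population T: 1 + (0.52×3 + 0.3×1 + 0.18×1) = 3.04
Population U: 1 + 3.04 = 4.04

3.04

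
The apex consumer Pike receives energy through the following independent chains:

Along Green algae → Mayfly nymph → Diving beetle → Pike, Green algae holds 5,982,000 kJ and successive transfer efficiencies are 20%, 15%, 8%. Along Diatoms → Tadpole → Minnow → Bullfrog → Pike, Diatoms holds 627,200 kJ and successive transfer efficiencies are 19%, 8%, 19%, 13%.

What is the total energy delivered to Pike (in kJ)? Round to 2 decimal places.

Via Green algae: 5982000 × 0.2 × 0.15 × 0.08 = 14356.8 kJ
Via Diatoms: 627200 × 0.19 × 0.08 × 0.19 × 0.13 = 235.475968 kJ
Total at Pike: 14356.8 + 235.475968 = 14592.275968 kJ

14592.28 kJ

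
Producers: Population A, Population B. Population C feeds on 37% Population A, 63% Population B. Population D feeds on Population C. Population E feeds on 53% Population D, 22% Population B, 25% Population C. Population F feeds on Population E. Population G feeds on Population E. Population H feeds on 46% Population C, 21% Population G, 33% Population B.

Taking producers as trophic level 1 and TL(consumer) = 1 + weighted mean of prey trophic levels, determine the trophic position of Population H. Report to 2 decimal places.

3.16

Population C: 1 + (0.37×1 + 0.63×1) = 2
Population D: 1 + 2 = 3
Population E: 1 + (0.53×3 + 0.22×1 + 0.25×2) = 3.31
Population F: 1 + 3.31 = 4.31
Population G: 1 + 3.31 = 4.31
Population H: 1 + (0.46×2 + 0.21×4.31 + 0.33×1) = 3.1551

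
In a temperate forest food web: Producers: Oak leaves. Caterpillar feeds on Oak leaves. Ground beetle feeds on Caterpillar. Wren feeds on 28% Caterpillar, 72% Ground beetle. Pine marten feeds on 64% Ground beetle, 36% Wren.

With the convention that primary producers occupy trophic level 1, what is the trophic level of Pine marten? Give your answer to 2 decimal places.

4.26

Caterpillar: 1 + 1 = 2
Ground beetle: 1 + 2 = 3
Wren: 1 + (0.28×2 + 0.72×3) = 3.72
Pine marten: 1 + (0.64×3 + 0.36×3.72) = 4.2592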